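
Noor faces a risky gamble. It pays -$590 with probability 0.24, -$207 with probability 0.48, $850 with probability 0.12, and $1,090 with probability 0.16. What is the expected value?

EV = 0.24 × (-590) + 0.48 × (-207) + 0.12 × 850 + 0.16 × 1090 = -141.6 − 99.36 + 102 + 174.4 = 35.44

$35.44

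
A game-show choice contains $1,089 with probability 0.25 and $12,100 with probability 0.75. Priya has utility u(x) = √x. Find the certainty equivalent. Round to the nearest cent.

$8,235.56

E[u] = 0.25·√1089 + 0.75·√12100 = 0.25·33 + 0.75·110 = 90.75
CE = (90.75)² = 8235.5625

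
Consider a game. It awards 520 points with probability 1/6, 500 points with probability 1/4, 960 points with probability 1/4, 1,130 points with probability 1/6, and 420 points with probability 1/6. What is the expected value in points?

710 points

EV = 1/6 × 520 + 1/4 × 500 + 1/4 × 960 + 1/6 × 1130 + 1/6 × 420 = 86.6667 + 125 + 240 + 188.3333 + 70 = 710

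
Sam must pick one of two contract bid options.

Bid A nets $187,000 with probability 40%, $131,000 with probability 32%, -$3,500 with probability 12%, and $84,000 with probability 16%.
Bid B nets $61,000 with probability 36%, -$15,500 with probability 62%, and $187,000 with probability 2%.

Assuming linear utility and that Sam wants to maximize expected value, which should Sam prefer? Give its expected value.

Bid A ($129,740)

Bid A = 0.4 × 187000 + 0.32 × 131000 + 0.12 × (-3500) + 0.16 × 84000 = 74800 + 41920 − 420 + 13440 = 129740
Bid B = 0.36 × 61000 + 0.62 × (-15500) + 0.02 × 187000 = 21960 − 9610 + 3740 = 16090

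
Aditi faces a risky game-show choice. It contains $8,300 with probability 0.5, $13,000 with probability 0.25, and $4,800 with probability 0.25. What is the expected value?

EV = 0.5 × 8300 + 0.25 × 13000 + 0.25 × 4800 = 4150 + 3250 + 1200 = 8600

$8,600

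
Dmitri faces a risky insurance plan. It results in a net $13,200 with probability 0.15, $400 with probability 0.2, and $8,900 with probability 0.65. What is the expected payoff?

EV = 0.15 × 13200 + 0.2 × 400 + 0.65 × 8900 = 1980 + 80 + 5785 = 7845

$7,845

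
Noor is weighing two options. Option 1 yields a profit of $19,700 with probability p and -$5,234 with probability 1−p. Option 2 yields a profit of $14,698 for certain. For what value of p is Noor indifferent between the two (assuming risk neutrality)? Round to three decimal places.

p = 0.799

p·19700 + (1−p)·(-5234) = 14698
24934p − 5234 = 14698
p = (14698 + 5234) / 24934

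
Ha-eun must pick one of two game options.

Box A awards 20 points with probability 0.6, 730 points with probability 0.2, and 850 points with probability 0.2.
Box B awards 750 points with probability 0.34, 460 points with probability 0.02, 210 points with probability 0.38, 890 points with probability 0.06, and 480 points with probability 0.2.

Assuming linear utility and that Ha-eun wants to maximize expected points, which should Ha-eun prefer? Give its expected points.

Box A = 0.6 × 20 + 0.2 × 730 + 0.2 × 850 = 12 + 146 + 170 = 328
Box B = 0.34 × 750 + 0.02 × 460 + 0.38 × 210 + 0.06 × 890 + 0.2 × 480 = 255 + 9.2 + 79.8 + 53.4 + 96 = 493.4

Box B (493.4 points)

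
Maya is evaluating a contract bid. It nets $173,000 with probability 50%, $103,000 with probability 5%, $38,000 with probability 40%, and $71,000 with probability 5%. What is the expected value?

$110,400

EV = 0.5 × 173000 + 0.05 × 103000 + 0.4 × 38000 + 0.05 × 71000 = 86500 + 5150 + 15200 + 3550 = 110400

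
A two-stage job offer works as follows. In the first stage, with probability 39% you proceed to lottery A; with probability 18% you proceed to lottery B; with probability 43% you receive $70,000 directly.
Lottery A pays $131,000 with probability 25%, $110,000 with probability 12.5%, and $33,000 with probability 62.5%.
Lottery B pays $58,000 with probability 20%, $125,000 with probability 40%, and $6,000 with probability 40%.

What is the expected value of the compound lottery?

$67,798.75

EV(A) = 0.25 × 131000 + 0.125 × 110000 + 0.625 × 33000 = 32750 + 13750 + 20625 = 67125
EV(B) = 0.2 × 58000 + 0.4 × 125000 + 0.4 × 6000 = 11600 + 50000 + 2400 = 64000
Branch C: 70000 (certain)
Overall = 0.39 × 67125 + 0.18 × 64000 + 0.43 × 70000 = 26178.75 + 11520 + 30100 = 67798.75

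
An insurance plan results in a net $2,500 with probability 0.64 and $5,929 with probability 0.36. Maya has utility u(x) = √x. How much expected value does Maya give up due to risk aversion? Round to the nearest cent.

E[u] = 0.64·√2500 + 0.36·√5929 = 0.64·50 + 0.36·77 = 59.72
CE = (59.72)² = 3566.4784
Risk premium = EV − CE = 3734.44 − 3566.4784 = 167.9616

$167.96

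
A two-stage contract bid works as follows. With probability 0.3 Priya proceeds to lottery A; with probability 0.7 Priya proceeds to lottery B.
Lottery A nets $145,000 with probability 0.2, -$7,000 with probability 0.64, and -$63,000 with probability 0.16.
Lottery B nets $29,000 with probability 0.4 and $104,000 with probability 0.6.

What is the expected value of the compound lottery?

EV(A) = 0.2 × 145000 + 0.64 × (-7000) + 0.16 × (-63000) = 29000 − 4480 − 10080 = 14440
EV(B) = 0.4 × 29000 + 0.6 × 104000 = 11600 + 62400 = 74000
Overall = 0.3 × 14440 + 0.7 × 74000 = 4332 + 51800 = 56132

$56,132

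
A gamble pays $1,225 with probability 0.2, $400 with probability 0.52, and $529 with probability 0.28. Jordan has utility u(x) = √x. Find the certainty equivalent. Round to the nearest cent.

$568.35

E[u] = 0.2·√1225 + 0.52·√400 + 0.28·√529 = 0.2·35 + 0.52·20 + 0.28·23 = 23.84
CE = (23.84)² = 568.3456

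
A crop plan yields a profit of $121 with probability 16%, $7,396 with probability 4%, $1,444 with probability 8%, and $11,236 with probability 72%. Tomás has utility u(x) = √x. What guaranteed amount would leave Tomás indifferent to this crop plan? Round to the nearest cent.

$7,150.39

E[u] = 0.16·√121 + 0.04·√7396 + 0.08·√1444 + 0.72·√11236 = 0.16·11 + 0.04·86 + 0.08·38 + 0.72·106 = 84.56
CE = (84.56)² = 7150.3936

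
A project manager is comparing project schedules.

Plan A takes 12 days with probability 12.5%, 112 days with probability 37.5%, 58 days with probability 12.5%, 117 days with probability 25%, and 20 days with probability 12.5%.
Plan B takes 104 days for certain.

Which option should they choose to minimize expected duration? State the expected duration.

Plan A (82.5 days)

Plan A = 0.125 × 12 + 0.375 × 112 + 0.125 × 58 + 0.25 × 117 + 0.125 × 20 = 1.5 + 42 + 7.25 + 29.25 + 2.5 = 82.5
Plan B: 104 (certain)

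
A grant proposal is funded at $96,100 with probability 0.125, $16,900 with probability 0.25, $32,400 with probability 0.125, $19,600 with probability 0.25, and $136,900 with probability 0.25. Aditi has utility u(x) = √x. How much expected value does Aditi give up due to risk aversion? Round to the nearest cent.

$10,460.94

E[u] = 0.125·√96100 + 0.25·√16900 + 0.125·√32400 + 0.25·√19600 + 0.25·√136900 = 0.125·310 + 0.25·130 + 0.125·180 + 0.25·140 + 0.25·370 = 221.25
CE = (221.25)² = 48951.5625
Risk premium = EV − CE = 59412.5 − 48951.5625 = 10460.9375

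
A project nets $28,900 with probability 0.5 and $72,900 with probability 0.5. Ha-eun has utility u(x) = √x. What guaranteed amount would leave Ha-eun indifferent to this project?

E[u] = 0.5·√28900 + 0.5·√72900 = 0.5·170 + 0.5·270 = 220
CE = (220)² = 48400

$48,400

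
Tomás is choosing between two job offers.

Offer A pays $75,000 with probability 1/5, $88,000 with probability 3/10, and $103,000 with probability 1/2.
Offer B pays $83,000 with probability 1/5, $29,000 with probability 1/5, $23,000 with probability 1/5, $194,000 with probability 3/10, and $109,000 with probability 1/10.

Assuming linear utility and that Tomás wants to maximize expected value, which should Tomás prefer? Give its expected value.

Offer A = 1/5 × 75000 + 3/10 × 88000 + 1/2 × 103000 = 15000 + 26400 + 51500 = 92900
Offer B = 1/5 × 83000 + 1/5 × 29000 + 1/5 × 23000 + 3/10 × 194000 + 1/10 × 109000 = 16600 + 5800 + 4600 + 58200 + 10900 = 96100

Offer B ($96,100)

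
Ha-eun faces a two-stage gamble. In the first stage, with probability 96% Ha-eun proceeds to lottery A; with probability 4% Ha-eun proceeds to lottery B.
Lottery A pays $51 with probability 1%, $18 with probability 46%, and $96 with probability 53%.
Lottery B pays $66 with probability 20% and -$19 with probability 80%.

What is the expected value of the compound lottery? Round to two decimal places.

EV(A) = 0.01 × 51 + 0.46 × 18 + 0.53 × 96 = 0.51 + 8.28 + 50.88 = 59.67
EV(B) = 0.2 × 66 + 0.8 × (-19) = 13.2 − 15.2 = -2
Overall = 0.96 × 59.67 + 0.04 × (-2) = 57.2832 − 0.08 = 57.2032

$57.20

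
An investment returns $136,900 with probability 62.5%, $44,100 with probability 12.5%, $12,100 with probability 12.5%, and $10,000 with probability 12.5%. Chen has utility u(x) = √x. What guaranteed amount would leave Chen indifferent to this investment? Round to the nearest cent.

$80,514.06

E[u] = 0.625·√136900 + 0.125·√44100 + 0.125·√12100 + 0.125·√10000 = 0.625·370 + 0.125·210 + 0.125·110 + 0.125·100 = 283.75
CE = (283.75)² = 80514.0625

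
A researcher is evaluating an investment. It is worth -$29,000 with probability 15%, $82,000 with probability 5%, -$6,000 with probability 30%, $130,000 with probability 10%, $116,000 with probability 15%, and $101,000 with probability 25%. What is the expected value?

EV = 0.15 × (-29000) + 0.05 × 82000 + 0.3 × (-6000) + 0.1 × 130000 + 0.15 × 116000 + 0.25 × 101000 = -4350 + 4100 − 1800 + 13000 + 17400 + 25250 = 53600

$53,600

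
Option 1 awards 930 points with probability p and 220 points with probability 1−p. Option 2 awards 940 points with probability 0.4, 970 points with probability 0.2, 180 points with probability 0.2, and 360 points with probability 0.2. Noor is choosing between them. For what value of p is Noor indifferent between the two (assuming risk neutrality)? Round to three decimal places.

p = 0.645

EV(Option 2) = 0.4 × 940 + 0.2 × 970 + 0.2 × 180 + 0.2 × 360 = 376 + 194 + 36 + 72 = 678
p·930 + (1−p)·220 = 678
710p + 220 = 678
p = (678 − 220) / 710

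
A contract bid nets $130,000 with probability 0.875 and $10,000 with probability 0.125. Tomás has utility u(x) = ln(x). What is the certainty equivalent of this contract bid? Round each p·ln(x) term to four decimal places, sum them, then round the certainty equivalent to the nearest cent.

$94,343.72

E[u] = 0.875·ln(130000) + 0.125·ln(10000) = 10.3034 + 1.1513 = 11.4547
CE = e^11.4547 ≈ 94343.72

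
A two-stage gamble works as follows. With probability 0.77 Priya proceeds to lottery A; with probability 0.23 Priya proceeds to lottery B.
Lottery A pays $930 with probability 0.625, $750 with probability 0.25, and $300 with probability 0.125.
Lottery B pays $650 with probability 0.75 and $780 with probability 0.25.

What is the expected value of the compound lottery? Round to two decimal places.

$777.79

EV(A) = 0.625 × 930 + 0.25 × 750 + 0.125 × 300 = 581.25 + 187.5 + 37.5 = 806.25
EV(B) = 0.75 × 650 + 0.25 × 780 = 487.5 + 195 = 682.5
Overall = 0.77 × 806.25 + 0.23 × 682.5 = 620.8125 + 156.975 = 777.7875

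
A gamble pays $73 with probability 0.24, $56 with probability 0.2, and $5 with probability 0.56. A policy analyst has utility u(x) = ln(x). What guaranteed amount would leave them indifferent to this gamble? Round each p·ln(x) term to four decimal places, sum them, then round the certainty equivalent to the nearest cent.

E[u] = 0.24·ln(73) + 0.2·ln(56) + 0.56·ln(5) = 1.0297 + 0.8051 + 0.9013 = 2.7361
CE = e^2.7361 ≈ 15.43

$15.43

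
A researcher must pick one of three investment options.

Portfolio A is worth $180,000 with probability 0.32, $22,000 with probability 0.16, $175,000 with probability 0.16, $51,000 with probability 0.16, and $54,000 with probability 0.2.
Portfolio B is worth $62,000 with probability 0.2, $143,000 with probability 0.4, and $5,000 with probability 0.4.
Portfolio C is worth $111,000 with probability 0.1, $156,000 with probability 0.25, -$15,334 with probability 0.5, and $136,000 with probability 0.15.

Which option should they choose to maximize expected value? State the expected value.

Portfolio A ($108,080)

Portfolio A = 0.32 × 180000 + 0.16 × 22000 + 0.16 × 175000 + 0.16 × 51000 + 0.2 × 54000 = 57600 + 3520 + 28000 + 8160 + 10800 = 108080
Portfolio B = 0.2 × 62000 + 0.4 × 143000 + 0.4 × 5000 = 12400 + 57200 + 2000 = 71600
Portfolio C = 0.1 × 111000 + 0.25 × 156000 + 0.5 × (-15334) + 0.15 × 136000 = 11100 + 39000 − 7667 + 20400 = 62833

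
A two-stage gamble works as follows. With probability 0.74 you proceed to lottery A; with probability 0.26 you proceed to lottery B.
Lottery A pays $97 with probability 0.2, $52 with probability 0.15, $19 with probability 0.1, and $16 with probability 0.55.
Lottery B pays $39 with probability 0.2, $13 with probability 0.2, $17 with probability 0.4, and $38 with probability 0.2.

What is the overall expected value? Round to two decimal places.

$34.49

EV(A) = 0.2 × 97 + 0.15 × 52 + 0.1 × 19 + 0.55 × 16 = 19.4 + 7.8 + 1.9 + 8.8 = 37.9
EV(B) = 0.2 × 39 + 0.2 × 13 + 0.4 × 17 + 0.2 × 38 = 7.8 + 2.6 + 6.8 + 7.6 = 24.8
Overall = 0.74 × 37.9 + 0.26 × 24.8 = 28.046 + 6.448 = 34.494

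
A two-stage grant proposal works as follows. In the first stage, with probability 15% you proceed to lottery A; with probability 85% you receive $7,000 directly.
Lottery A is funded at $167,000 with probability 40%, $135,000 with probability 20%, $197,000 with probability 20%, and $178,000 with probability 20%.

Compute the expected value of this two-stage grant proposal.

$31,270

EV(A) = 0.4 × 167000 + 0.2 × 135000 + 0.2 × 197000 + 0.2 × 178000 = 66800 + 27000 + 39400 + 35600 = 168800
Branch B: 7000 (certain)
Overall = 0.15 × 168800 + 0.85 × 7000 = 25320 + 5950 = 31270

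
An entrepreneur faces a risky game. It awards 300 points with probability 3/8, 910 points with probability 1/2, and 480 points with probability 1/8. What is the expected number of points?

EV = 3/8 × 300 + 1/2 × 910 + 1/8 × 480 = 112.5 + 455 + 60 = 627.5

627.5 points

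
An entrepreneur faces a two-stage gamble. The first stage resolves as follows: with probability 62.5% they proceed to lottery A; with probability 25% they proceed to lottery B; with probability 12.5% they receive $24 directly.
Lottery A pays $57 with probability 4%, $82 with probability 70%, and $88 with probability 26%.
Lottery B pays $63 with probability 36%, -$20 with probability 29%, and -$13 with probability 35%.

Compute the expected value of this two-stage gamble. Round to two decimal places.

EV(A) = 0.04 × 57 + 0.7 × 82 + 0.26 × 88 = 2.28 + 57.4 + 22.88 = 82.56
EV(B) = 0.36 × 63 + 0.29 × (-20) + 0.35 × (-13) = 22.68 − 5.8 − 4.55 = 12.33
Branch C: 24 (certain)
Overall = 0.625 × 82.56 + 0.25 × 12.33 + 0.125 × 24 = 51.6 + 3.0825 + 3 = 57.6825

$57.68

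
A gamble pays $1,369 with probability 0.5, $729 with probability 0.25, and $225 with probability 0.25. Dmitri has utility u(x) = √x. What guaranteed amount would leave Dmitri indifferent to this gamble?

$841

E[u] = 0.5·√1369 + 0.25·√729 + 0.25·√225 = 0.5·37 + 0.25·27 + 0.25·15 = 29
CE = (29)² = 841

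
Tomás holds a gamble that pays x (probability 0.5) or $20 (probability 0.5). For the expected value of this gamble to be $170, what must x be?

0.5·x + 0.5·20 = 170
0.5·x = 170 − 10 = 160
x = 160 / 0.5 = 320

x = $320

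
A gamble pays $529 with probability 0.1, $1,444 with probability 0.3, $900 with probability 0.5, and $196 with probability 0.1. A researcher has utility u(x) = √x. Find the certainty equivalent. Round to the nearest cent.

$906.01

E[u] = 0.1·√529 + 0.3·√1444 + 0.5·√900 + 0.1·√196 = 0.1·23 + 0.3·38 + 0.5·30 + 0.1·14 = 30.1
CE = (30.1)² = 906.01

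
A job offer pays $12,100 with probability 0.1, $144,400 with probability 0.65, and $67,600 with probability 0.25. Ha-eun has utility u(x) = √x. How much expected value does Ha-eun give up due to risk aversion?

$7,641

E[u] = 0.1·√12100 + 0.65·√144400 + 0.25·√67600 = 0.1·110 + 0.65·380 + 0.25·260 = 323
CE = (323)² = 104329
Risk premium = EV − CE = 111970 − 104329 = 7641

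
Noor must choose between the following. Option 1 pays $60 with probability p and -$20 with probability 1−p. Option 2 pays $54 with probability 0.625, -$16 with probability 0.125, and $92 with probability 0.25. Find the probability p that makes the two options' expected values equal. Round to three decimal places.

p = 0.934

EV(Option 2) = 0.625 × 54 + 0.125 × (-16) + 0.25 × 92 = 33.75 − 2 + 23 = 54.75
p·60 + (1−p)·(-20) = 54.75
80p − 20 = 54.75
p = (54.75 + 20) / 80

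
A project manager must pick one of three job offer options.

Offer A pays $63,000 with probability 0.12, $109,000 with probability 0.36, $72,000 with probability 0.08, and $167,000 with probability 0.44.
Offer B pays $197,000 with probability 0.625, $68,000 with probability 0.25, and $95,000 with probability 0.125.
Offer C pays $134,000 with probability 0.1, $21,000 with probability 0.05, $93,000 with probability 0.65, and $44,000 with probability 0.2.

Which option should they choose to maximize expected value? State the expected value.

Offer B ($152,000)

Offer A = 0.12 × 63000 + 0.36 × 109000 + 0.08 × 72000 + 0.44 × 167000 = 7560 + 39240 + 5760 + 73480 = 126040
Offer B = 0.625 × 197000 + 0.25 × 68000 + 0.125 × 95000 = 123125 + 17000 + 11875 = 152000
Offer C = 0.1 × 134000 + 0.05 × 21000 + 0.65 × 93000 + 0.2 × 44000 = 13400 + 1050 + 60450 + 8800 = 83700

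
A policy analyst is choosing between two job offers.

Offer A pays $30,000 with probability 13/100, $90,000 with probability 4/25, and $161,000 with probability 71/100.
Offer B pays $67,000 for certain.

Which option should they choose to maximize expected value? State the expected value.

Offer A ($132,610)

Offer A = 13/100 × 30000 + 4/25 × 90000 + 71/100 × 161000 = 3900 + 14400 + 114310 = 132610
Offer B: 67000 (certain)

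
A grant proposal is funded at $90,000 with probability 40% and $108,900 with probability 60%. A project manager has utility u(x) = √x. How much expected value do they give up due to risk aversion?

$216

E[u] = 0.4·√90000 + 0.6·√108900 = 0.4·300 + 0.6·330 = 318
CE = (318)² = 101124
Risk premium = EV − CE = 101340 − 101124 = 216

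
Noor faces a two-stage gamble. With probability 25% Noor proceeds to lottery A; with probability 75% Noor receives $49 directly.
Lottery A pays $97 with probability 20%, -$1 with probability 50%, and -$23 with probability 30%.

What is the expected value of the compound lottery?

EV(A) = 0.2 × 97 + 0.5 × (-1) + 0.3 × (-23) = 19.4 − 0.5 − 6.9 = 12
Branch B: 49 (certain)
Overall = 0.25 × 12 + 0.75 × 49 = 3 + 36.75 = 39.75

$39.75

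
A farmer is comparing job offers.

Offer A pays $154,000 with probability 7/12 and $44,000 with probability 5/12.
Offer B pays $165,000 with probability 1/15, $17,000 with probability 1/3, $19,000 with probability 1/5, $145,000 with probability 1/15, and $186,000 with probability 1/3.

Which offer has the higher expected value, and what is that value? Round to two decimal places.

Offer A ($108,166.67)

Offer A = 7/12 × 154000 + 5/12 × 44000 = 89833.3333 + 18333.3333 = 108166.6667
Offer B = 1/15 × 165000 + 1/3 × 17000 + 1/5 × 19000 + 1/15 × 145000 + 1/3 × 186000 = 11000 + 5666.6667 + 3800 + 9666.6667 + 62000 = 92133.3333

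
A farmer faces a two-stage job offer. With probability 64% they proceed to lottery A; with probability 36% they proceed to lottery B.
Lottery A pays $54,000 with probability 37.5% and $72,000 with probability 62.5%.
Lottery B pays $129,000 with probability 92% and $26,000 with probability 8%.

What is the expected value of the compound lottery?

$85,233.60

EV(A) = 0.375 × 54000 + 0.625 × 72000 = 20250 + 45000 = 65250
EV(B) = 0.92 × 129000 + 0.08 × 26000 = 118680 + 2080 = 120760
Overall = 0.64 × 65250 + 0.36 × 120760 = 41760 + 43473.6 = 85233.6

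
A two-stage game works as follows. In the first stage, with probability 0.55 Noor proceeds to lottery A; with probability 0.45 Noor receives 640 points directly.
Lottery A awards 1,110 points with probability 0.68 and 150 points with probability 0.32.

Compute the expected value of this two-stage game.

EV(A) = 0.68 × 1110 + 0.32 × 150 = 754.8 + 48 = 802.8
Branch B: 640 (certain)
Overall = 0.55 × 802.8 + 0.45 × 640 = 441.54 + 288 = 729.54

729.54 points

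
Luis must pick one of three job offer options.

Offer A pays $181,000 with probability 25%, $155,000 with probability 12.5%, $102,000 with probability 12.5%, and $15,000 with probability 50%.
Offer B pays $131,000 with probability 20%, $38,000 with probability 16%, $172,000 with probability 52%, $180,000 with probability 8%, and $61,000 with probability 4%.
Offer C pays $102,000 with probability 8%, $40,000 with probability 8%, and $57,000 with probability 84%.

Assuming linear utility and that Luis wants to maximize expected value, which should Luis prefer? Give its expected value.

Offer B ($138,560)

Offer A = 0.25 × 181000 + 0.125 × 155000 + 0.125 × 102000 + 0.5 × 15000 = 45250 + 19375 + 12750 + 7500 = 84875
Offer B = 0.2 × 131000 + 0.16 × 38000 + 0.52 × 172000 + 0.08 × 180000 + 0.04 × 61000 = 26200 + 6080 + 89440 + 14400 + 2440 = 138560
Offer C = 0.08 × 102000 + 0.08 × 40000 + 0.84 × 57000 = 8160 + 3200 + 47880 = 59240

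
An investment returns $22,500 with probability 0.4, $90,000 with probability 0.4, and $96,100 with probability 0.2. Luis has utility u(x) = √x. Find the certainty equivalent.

$58,564

E[u] = 0.4·√22500 + 0.4·√90000 + 0.2·√96100 = 0.4·150 + 0.4·300 + 0.2·310 = 242
CE = (242)² = 58564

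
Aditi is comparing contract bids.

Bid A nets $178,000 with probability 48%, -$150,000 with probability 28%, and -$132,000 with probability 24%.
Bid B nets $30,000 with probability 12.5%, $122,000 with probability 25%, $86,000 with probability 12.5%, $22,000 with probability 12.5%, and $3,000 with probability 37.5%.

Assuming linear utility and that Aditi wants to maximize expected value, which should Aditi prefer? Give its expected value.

Bid B ($48,875)

Bid A = 0.48 × 178000 + 0.28 × (-150000) + 0.24 × (-132000) = 85440 − 42000 − 31680 = 11760
Bid B = 0.125 × 30000 + 0.25 × 122000 + 0.125 × 86000 + 0.125 × 22000 + 0.375 × 3000 = 3750 + 30500 + 10750 + 2750 + 1125 = 48875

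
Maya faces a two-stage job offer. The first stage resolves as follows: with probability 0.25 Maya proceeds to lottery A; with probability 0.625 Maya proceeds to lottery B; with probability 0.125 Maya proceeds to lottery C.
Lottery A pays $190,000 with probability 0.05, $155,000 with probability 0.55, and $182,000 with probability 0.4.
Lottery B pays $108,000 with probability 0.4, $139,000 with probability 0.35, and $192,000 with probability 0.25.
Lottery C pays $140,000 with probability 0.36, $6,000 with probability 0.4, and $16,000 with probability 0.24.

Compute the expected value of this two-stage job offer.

EV(A) = 0.05 × 190000 + 0.55 × 155000 + 0.4 × 182000 = 9500 + 85250 + 72800 = 167550
EV(B) = 0.4 × 108000 + 0.35 × 139000 + 0.25 × 192000 = 43200 + 48650 + 48000 = 139850
EV(C) = 0.36 × 140000 + 0.4 × 6000 + 0.24 × 16000 = 50400 + 2400 + 3840 = 56640
Overall = 0.25 × 167550 + 0.625 × 139850 + 0.125 × 56640 = 41887.5 + 87406.25 + 7080 = 136373.75

$136,373.75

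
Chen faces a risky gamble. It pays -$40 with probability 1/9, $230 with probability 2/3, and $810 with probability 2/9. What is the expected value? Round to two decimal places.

$328.89

EV = 1/9 × (-40) + 2/3 × 230 + 2/9 × 810 = -4.4444 + 153.3333 + 180 = 328.8889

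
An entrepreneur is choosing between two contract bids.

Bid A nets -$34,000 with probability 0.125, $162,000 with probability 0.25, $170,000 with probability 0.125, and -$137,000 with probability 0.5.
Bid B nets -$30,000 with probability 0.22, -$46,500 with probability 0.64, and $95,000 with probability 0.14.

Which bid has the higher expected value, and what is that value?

Bid A (-$11,000)

Bid A = 0.125 × (-34000) + 0.25 × 162000 + 0.125 × 170000 + 0.5 × (-137000) = -4250 + 40500 + 21250 − 68500 = -11000
Bid B = 0.22 × (-30000) + 0.64 × (-46500) + 0.14 × 95000 = -6600 − 29760 + 13300 = -23060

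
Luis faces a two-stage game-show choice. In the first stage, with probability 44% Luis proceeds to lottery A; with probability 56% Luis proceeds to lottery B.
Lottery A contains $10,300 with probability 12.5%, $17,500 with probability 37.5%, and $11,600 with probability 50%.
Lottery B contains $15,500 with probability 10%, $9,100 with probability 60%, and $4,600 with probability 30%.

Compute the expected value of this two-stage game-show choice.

EV(A) = 0.125 × 10300 + 0.375 × 17500 + 0.5 × 11600 = 1287.5 + 6562.5 + 5800 = 13650
EV(B) = 0.1 × 15500 + 0.6 × 9100 + 0.3 × 4600 = 1550 + 5460 + 1380 = 8390
Overall = 0.44 × 13650 + 0.56 × 8390 = 6006 + 4698.4 = 10704.4

$10,704.40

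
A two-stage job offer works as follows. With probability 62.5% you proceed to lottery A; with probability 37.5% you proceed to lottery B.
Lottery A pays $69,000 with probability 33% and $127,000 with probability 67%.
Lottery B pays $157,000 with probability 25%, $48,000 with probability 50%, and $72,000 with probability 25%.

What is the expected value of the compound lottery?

EV(A) = 0.33 × 69000 + 0.67 × 127000 = 22770 + 85090 = 107860
EV(B) = 0.25 × 157000 + 0.5 × 48000 + 0.25 × 72000 = 39250 + 24000 + 18000 = 81250
Overall = 0.625 × 107860 + 0.375 × 81250 = 67412.5 + 30468.75 = 97881.25

$97,881.25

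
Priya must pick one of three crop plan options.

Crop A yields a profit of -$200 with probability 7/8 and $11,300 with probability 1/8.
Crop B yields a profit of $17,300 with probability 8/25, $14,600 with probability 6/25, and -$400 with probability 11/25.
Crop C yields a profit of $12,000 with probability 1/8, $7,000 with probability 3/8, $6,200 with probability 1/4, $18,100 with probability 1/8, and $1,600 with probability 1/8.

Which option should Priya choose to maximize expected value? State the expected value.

Crop B ($8,864)

Crop A = 7/8 × (-200) + 1/8 × 11300 = -175 + 1412.5 = 1237.5
Crop B = 8/25 × 17300 + 6/25 × 14600 + 11/25 × (-400) = 5536 + 3504 − 176 = 8864
Crop C = 1/8 × 12000 + 3/8 × 7000 + 1/4 × 6200 + 1/8 × 18100 + 1/8 × 1600 = 1500 + 2625 + 1550 + 2262.5 + 200 = 8137.5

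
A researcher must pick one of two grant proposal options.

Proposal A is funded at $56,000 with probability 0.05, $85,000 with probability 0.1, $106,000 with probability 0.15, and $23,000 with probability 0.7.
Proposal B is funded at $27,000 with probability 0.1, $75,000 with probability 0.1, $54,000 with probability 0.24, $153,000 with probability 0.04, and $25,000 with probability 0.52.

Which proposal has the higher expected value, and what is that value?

Proposal A = 0.05 × 56000 + 0.1 × 85000 + 0.15 × 106000 + 0.7 × 23000 = 2800 + 8500 + 15900 + 16100 = 43300
Proposal B = 0.1 × 27000 + 0.1 × 75000 + 0.24 × 54000 + 0.04 × 153000 + 0.52 × 25000 = 2700 + 7500 + 12960 + 6120 + 13000 = 42280

Proposal A ($43,300)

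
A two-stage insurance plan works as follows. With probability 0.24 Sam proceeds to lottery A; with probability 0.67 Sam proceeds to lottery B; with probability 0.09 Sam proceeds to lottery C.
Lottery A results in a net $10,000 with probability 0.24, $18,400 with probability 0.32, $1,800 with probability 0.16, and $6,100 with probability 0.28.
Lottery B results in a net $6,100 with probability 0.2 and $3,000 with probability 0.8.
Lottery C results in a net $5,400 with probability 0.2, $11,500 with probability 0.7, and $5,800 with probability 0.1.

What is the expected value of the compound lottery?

EV(A) = 0.24 × 10000 + 0.32 × 18400 + 0.16 × 1800 + 0.28 × 6100 = 2400 + 5888 + 288 + 1708 = 10284
EV(B) = 0.2 × 6100 + 0.8 × 3000 = 1220 + 2400 = 3620
EV(C) = 0.2 × 5400 + 0.7 × 11500 + 0.1 × 5800 = 1080 + 8050 + 580 = 9710
Overall = 0.24 × 10284 + 0.67 × 3620 + 0.09 × 9710 = 2468.16 + 2425.4 + 873.9 = 5767.46

$5,767.46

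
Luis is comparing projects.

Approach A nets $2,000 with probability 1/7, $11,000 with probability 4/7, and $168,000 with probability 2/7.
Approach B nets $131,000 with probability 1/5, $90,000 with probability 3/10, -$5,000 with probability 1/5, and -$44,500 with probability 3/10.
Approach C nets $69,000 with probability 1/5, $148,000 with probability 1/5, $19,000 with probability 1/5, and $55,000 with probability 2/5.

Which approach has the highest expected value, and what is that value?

Approach A = 1/7 × 2000 + 4/7 × 11000 + 2/7 × 168000 = 285.7143 + 6285.7143 + 48000 = 54571.4286
Approach B = 1/5 × 131000 + 3/10 × 90000 + 1/5 × (-5000) + 3/10 × (-44500) = 26200 + 27000 − 1000 − 13350 = 38850
Approach C = 1/5 × 69000 + 1/5 × 148000 + 1/5 × 19000 + 2/5 × 55000 = 13800 + 29600 + 3800 + 22000 = 69200

Approach C ($69,200)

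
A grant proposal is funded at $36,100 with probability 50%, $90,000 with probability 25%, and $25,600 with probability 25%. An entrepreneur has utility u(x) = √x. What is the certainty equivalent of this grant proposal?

$44,100

E[u] = 0.5·√36100 + 0.25·√90000 + 0.25·√25600 = 0.5·190 + 0.25·300 + 0.25·160 = 210
CE = (210)² = 44100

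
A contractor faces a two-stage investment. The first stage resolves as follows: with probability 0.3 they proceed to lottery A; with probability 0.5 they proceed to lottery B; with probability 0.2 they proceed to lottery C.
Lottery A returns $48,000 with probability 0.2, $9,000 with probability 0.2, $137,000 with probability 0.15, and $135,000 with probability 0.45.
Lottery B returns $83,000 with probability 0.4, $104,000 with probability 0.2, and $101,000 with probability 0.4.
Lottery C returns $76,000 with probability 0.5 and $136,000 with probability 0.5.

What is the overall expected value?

$96,210

EV(A) = 0.2 × 48000 + 0.2 × 9000 + 0.15 × 137000 + 0.45 × 135000 = 9600 + 1800 + 20550 + 60750 = 92700
EV(B) = 0.4 × 83000 + 0.2 × 104000 + 0.4 × 101000 = 33200 + 20800 + 40400 = 94400
EV(C) = 0.5 × 76000 + 0.5 × 136000 = 38000 + 68000 = 106000
Overall = 0.3 × 92700 + 0.5 × 94400 + 0.2 × 106000 = 27810 + 47200 + 21200 = 96210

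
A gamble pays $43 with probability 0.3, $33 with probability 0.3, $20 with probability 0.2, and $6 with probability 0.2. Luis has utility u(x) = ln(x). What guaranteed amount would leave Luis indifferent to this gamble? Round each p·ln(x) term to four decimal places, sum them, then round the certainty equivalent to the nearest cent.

E[u] = 0.3·ln(43) + 0.3·ln(33) + 0.2·ln(20) + 0.2·ln(6) = 1.1284 + 1.0490 + 0.5991 + 0.3584 = 3.1349
CE = e^3.1349 ≈ 22.99

$22.99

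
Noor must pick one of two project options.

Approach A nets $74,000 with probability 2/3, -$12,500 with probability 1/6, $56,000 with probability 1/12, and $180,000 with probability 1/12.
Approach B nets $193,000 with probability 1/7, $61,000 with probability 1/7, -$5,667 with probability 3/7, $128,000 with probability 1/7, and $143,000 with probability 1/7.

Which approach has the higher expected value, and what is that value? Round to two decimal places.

Approach A = 2/3 × 74000 + 1/6 × (-12500) + 1/12 × 56000 + 1/12 × 180000 = 49333.3333 − 2083.3333 + 4666.6667 + 15000 = 66916.6667
Approach B = 1/7 × 193000 + 1/7 × 61000 + 3/7 × (-5667) + 1/7 × 128000 + 1/7 × 143000 = 27571.4286 + 8714.2857 − 2428.7143 + 18285.7143 + 20428.5714 = 72571.2857

Approach B ($72,571.29)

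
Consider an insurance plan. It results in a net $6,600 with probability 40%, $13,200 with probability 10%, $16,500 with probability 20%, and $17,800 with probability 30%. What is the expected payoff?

$12,600

EV = 0.4 × 6600 + 0.1 × 13200 + 0.2 × 16500 + 0.3 × 17800 = 2640 + 1320 + 3300 + 5340 = 12600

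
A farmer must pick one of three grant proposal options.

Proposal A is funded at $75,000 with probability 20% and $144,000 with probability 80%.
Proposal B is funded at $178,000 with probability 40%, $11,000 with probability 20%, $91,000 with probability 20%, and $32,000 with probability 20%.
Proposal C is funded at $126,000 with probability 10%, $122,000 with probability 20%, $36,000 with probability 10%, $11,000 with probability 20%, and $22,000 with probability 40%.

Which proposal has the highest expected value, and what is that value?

Proposal A ($130,200)

Proposal A = 0.2 × 75000 + 0.8 × 144000 = 15000 + 115200 = 130200
Proposal B = 0.4 × 178000 + 0.2 × 11000 + 0.2 × 91000 + 0.2 × 32000 = 71200 + 2200 + 18200 + 6400 = 98000
Proposal C = 0.1 × 126000 + 0.2 × 122000 + 0.1 × 36000 + 0.2 × 11000 + 0.4 × 22000 = 12600 + 24400 + 3600 + 2200 + 8800 = 51600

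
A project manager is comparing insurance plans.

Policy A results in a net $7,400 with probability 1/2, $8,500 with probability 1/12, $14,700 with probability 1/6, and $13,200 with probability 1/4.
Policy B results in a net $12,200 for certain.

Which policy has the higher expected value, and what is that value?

Policy B ($12,200)

Policy A = 1/2 × 7400 + 1/12 × 8500 + 1/6 × 14700 + 1/4 × 13200 = 3700 + 708.3333 + 2450 + 3300 = 10158.3333
Policy B: 12200 (certain)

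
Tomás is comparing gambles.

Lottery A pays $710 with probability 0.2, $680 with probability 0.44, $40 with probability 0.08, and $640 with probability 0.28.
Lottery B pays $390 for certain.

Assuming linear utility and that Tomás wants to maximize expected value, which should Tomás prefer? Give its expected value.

Lottery A ($623.60)

Lottery A = 0.2 × 710 + 0.44 × 680 + 0.08 × 40 + 0.28 × 640 = 142 + 299.2 + 3.2 + 179.2 = 623.6
Lottery B: 390 (certain)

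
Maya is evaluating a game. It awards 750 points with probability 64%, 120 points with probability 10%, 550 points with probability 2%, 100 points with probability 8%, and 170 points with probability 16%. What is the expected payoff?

538.2 points

EV = 0.64 × 750 + 0.1 × 120 + 0.02 × 550 + 0.08 × 100 + 0.16 × 170 = 480 + 12 + 11 + 8 + 27.2 = 538.2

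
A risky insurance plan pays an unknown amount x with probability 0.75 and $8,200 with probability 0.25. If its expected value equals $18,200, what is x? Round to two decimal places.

x = $21,533.33

0.75·x + 0.25·8200 = 18200
0.75·x = 18200 − 2050 = 16150
x = 16150 / 0.75 = 21533.3333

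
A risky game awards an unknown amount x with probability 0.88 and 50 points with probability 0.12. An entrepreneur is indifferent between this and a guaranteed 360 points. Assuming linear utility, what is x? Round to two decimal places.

x = 402.27 points

0.88·x + 0.12·50 = 360
0.88·x = 360 − 6 = 354
x = 354 / 0.88 = 402.2727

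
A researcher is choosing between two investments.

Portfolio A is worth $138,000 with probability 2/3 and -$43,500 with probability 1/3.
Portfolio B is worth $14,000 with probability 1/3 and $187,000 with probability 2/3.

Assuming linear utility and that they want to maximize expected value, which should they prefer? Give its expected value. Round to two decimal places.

Portfolio B ($129,333.33)

Portfolio A = 2/3 × 138000 + 1/3 × (-43500) = 92000 − 14500 = 77500
Portfolio B = 1/3 × 14000 + 2/3 × 187000 = 4666.6667 + 124666.6667 = 129333.3333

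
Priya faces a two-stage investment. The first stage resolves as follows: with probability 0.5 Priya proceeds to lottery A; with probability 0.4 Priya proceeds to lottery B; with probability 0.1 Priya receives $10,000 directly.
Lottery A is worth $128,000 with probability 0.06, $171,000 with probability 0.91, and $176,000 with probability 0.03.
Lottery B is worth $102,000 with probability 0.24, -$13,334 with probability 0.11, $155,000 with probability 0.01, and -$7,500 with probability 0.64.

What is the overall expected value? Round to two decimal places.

EV(A) = 0.06 × 128000 + 0.91 × 171000 + 0.03 × 176000 = 7680 + 155610 + 5280 = 168570
EV(B) = 0.24 × 102000 + 0.11 × (-13334) + 0.01 × 155000 + 0.64 × (-7500) = 24480 − 1466.74 + 1550 − 4800 = 19763.26
Branch C: 10000 (certain)
Overall = 0.5 × 168570 + 0.4 × 19763.26 + 0.1 × 10000 = 84285 + 7905.304 + 1000 = 93190.304

$93,190.30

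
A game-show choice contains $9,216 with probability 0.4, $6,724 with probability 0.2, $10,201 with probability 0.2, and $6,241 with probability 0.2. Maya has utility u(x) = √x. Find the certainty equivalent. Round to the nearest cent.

$8,244.64

E[u] = 0.4·√9216 + 0.2·√6724 + 0.2·√10201 + 0.2·√6241 = 0.4·96 + 0.2·82 + 0.2·101 + 0.2·79 = 90.8
CE = (90.8)² = 8244.64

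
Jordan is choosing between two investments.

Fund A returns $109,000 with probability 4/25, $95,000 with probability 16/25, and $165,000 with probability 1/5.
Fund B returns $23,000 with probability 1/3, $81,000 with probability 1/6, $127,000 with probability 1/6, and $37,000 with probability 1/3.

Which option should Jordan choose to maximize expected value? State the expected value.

Fund A ($111,240)

Fund A = 4/25 × 109000 + 16/25 × 95000 + 1/5 × 165000 = 17440 + 60800 + 33000 = 111240
Fund B = 1/3 × 23000 + 1/6 × 81000 + 1/6 × 127000 + 1/3 × 37000 = 7666.6667 + 13500 + 21166.6667 + 12333.3333 = 54666.6667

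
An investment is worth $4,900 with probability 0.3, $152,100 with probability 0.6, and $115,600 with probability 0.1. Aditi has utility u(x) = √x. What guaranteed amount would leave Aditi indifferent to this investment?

$83,521

E[u] = 0.3·√4900 + 0.6·√152100 + 0.1·√115600 = 0.3·70 + 0.6·390 + 0.1·340 = 289
CE = (289)² = 83521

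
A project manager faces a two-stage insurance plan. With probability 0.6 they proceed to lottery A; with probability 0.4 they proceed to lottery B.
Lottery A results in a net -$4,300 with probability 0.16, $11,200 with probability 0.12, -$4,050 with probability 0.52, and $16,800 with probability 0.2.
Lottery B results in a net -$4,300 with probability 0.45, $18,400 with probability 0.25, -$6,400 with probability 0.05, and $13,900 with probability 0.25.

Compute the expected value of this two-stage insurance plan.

$3,474

EV(A) = 0.16 × (-4300) + 0.12 × 11200 + 0.52 × (-4050) + 0.2 × 16800 = -688 + 1344 − 2106 + 3360 = 1910
EV(B) = 0.45 × (-4300) + 0.25 × 18400 + 0.05 × (-6400) + 0.25 × 13900 = -1935 + 4600 − 320 + 3475 = 5820
Overall = 0.6 × 1910 + 0.4 × 5820 = 1146 + 2328 = 3474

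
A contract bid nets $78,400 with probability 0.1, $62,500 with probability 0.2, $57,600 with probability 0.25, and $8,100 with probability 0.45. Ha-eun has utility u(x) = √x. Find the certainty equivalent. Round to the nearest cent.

$31,862.25

E[u] = 0.1·√78400 + 0.2·√62500 + 0.25·√57600 + 0.45·√8100 = 0.1·280 + 0.2·250 + 0.25·240 + 0.45·90 = 178.5
CE = (178.5)² = 31862.25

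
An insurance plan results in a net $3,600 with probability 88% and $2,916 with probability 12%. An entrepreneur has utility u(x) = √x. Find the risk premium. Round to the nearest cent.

E[u] = 0.88·√3600 + 0.12·√2916 = 0.88·60 + 0.12·54 = 59.28
CE = (59.28)² = 3514.1184
Risk premium = EV − CE = 3517.92 − 3514.1184 = 3.8016

$3.80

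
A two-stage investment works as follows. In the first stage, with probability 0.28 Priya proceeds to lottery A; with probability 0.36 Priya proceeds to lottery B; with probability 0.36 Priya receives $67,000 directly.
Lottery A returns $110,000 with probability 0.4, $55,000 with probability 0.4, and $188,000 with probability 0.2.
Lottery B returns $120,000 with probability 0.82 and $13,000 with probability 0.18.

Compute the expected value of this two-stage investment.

$89,394.40

EV(A) = 0.4 × 110000 + 0.4 × 55000 + 0.2 × 188000 = 44000 + 22000 + 37600 = 103600
EV(B) = 0.82 × 120000 + 0.18 × 13000 = 98400 + 2340 = 100740
Branch C: 67000 (certain)
Overall = 0.28 × 103600 + 0.36 × 100740 + 0.36 × 67000 = 29008 + 36266.4 + 24120 = 89394.4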